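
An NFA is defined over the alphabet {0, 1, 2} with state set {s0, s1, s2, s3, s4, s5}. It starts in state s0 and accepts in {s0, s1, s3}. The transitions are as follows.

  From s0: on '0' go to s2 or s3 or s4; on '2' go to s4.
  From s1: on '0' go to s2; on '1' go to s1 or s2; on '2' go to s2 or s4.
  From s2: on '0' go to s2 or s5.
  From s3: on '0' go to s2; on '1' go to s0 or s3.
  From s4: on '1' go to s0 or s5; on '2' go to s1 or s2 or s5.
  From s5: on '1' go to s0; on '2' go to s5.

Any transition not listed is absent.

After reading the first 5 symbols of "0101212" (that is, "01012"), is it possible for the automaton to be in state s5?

Yes

Start in {s0}.
Read '0': {s0} → {s2, s3, s4}.
Read '1': {s2, s3, s4} → {s0, s3, s5}.
Read '0': {s0, s3, s5} → {s2, s3, s4}.
Read '1': {s2, s3, s4} → {s0, s3, s5}.
Read '2': {s0, s3, s5} → {s4, s5}.
State s5 is in {s4, s5}.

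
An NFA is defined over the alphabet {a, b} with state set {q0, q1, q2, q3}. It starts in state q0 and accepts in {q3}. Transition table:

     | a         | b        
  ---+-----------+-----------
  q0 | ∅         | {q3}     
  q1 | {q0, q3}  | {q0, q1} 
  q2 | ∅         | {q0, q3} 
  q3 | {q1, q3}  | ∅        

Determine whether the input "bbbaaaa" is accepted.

No

Start in {q0}.
Read 'b': {q0} → {q3}.
Read 'b': {q3} → ∅.
The set is empty and remains empty for the remaining 5 symbols.
The final set ∅ contains no accepting state.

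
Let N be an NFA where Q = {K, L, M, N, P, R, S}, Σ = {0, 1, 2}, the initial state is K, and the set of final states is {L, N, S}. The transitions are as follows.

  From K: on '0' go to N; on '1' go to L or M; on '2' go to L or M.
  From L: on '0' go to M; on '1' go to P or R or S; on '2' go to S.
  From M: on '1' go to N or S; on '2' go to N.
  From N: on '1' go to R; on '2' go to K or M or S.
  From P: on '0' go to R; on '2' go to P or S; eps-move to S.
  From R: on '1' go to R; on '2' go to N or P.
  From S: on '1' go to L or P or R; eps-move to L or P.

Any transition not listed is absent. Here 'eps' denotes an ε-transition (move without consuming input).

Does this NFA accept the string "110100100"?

Start in {K}.
Read '1': K→{L, M}; now {L, M}.
Read '1': L→{P, R, S}, M→{N, S}; union {N, P, R, S}; ε-closure = {L, N, P, R, S}.
Read '0': L→{M}, N→∅, P→{R}, R→∅, S→∅; now {M, R}.
Read '1': M→{N, S}, R→{R}; union {N, R, S}; ε-closure = {L, N, P, R, S}.
Read '0': L→{M}, N→∅, P→{R}, R→∅, S→∅; now {M, R}.
Read '0': M→∅, R→∅; now ∅.
The set is empty and remains empty for the remaining 3 symbols.
The final set ∅ contains no accepting state.

No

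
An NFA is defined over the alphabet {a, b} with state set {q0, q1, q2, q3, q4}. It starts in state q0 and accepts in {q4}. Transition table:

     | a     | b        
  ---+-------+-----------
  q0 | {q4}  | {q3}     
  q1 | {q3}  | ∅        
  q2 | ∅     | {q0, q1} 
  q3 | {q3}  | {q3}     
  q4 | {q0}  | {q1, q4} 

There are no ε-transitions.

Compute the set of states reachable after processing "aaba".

{q3}

Start in {q0}.
Read 'a': {q0} → {q4}.
Read 'a': {q4} → {q0}.
Read 'b': {q0} → {q3}.
Read 'a': {q3} → {q3}.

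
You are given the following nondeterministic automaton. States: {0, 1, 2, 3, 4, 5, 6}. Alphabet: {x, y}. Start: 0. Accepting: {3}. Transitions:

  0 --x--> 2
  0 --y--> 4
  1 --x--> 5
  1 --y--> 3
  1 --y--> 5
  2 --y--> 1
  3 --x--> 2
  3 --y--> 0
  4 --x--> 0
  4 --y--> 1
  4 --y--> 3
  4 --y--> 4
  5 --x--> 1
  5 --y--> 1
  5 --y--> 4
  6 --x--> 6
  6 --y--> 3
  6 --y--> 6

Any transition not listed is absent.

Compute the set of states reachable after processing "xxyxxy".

∅

Start in {0}.
Read 'x': {0} → {2}.
Read 'x': {2} → ∅.
The set is empty and remains empty for the remaining 4 symbols.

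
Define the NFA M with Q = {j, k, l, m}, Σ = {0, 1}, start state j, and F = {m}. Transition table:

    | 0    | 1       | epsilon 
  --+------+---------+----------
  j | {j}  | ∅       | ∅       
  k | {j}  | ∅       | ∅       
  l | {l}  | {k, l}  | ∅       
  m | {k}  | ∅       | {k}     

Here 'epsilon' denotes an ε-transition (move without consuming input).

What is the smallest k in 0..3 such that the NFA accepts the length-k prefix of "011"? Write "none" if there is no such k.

Start in {j}.
Read '0': j→{j}; now {j}.
Read '1': j→∅; now ∅.
The set is empty and remains empty for the remaining 1 symbol.
No reachable set along the way intersects F.

none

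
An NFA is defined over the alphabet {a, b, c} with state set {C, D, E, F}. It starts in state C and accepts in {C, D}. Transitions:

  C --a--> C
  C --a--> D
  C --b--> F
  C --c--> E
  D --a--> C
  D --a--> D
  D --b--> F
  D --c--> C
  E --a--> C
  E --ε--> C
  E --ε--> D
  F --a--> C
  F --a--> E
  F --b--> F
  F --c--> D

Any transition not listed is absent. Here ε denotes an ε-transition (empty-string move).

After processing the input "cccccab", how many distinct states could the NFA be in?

1

Start in {C}.
Read 'c': C→{E}; union {E}; ε-closure = {C, D, E}.
Read 'c': C→{E}, D→{C}, E→∅; union {C, E}; ε-closure = {C, D, E}.
Read 'c': C→{E}, D→{C}, E→∅; union {C, E}; ε-closure = {C, D, E}.
Read 'c': C→{E}, D→{C}, E→∅; union {C, E}; ε-closure = {C, D, E}.
Read 'c': C→{E}, D→{C}, E→∅; union {C, E}; ε-closure = {C, D, E}.
Read 'a': C→{C, D}, D→{C, D}, E→{C}; now {C, D}.
Read 'b': C→{F}, D→{F}; now {F}.
That set has 1 state.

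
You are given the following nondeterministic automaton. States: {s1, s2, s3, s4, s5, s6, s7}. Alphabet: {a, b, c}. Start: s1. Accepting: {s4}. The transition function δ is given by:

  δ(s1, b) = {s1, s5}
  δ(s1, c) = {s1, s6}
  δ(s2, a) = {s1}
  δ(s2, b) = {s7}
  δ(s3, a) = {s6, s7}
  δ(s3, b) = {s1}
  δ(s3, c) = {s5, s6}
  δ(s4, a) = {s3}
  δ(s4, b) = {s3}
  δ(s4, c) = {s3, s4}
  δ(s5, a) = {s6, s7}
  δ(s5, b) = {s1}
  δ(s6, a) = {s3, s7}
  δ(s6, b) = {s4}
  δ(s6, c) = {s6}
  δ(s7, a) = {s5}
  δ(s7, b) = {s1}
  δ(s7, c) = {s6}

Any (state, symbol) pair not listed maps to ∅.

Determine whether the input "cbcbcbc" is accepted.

Yes

Start in {s1}.
Read 'c': {s1} → {s1, s6}.
Read 'b': {s1, s6} → {s1, s4, s5}.
Read 'c': {s1, s4, s5} → {s1, s3, s4, s6}.
Read 'b': {s1, s3, s4, s6} → {s1, s3, s4, s5}.
Read 'c': {s1, s3, s4, s5} → {s1, s3, s4, s5, s6}.
Read 'b': {s1, s3, s4, s5, s6} → {s1, s3, s4, s5}.
Read 'c': {s1, s3, s4, s5} → {s1, s3, s4, s5, s6}.
The final set {s1, s3, s4, s5, s6} contains the accepting state s4.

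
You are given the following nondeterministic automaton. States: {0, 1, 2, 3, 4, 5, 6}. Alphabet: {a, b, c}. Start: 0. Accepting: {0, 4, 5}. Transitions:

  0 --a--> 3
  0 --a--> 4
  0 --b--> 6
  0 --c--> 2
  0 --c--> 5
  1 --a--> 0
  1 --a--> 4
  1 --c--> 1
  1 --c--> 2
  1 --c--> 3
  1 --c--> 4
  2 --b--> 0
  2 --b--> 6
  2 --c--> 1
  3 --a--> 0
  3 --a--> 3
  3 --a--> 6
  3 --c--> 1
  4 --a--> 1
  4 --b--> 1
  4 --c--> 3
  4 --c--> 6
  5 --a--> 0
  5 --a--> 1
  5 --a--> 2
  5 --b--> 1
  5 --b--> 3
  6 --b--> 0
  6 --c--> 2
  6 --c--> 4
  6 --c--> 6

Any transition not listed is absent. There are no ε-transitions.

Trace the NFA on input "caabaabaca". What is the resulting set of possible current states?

Start in {0}.
Read 'c': 0→{2, 5}; now {2, 5}.
Read 'a': 2→∅, 5→{0, 1, 2}; now {0, 1, 2}.
Read 'a': 0→{3, 4}, 1→{0, 4}, 2→∅; now {0, 3, 4}.
Read 'b': 0→{6}, 3→∅, 4→{1}; now {1, 6}.
Read 'a': 1→{0, 4}, 6→∅; now {0, 4}.
Read 'a': 0→{3, 4}, 4→{1}; now {1, 3, 4}.
Read 'b': 1→∅, 3→∅, 4→{1}; now {1}.
Read 'a': 1→{0, 4}; now {0, 4}.
Read 'c': 0→{2, 5}, 4→{3, 6}; now {2, 3, 5, 6}.
Read 'a': 2→∅, 3→{0, 3, 6}, 5→{0, 1, 2}, 6→∅; now {0, 1, 2, 3, 6}.

{0, 1, 2, 3, 6}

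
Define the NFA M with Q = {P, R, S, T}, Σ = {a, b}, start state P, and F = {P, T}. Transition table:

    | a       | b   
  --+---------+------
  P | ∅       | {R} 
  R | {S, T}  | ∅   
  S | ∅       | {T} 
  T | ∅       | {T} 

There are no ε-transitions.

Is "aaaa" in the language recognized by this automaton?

No

Start in {P}.
Read 'a': {P} → ∅.
The set is empty and remains empty for the remaining 3 symbols.
The final set ∅ contains no accepting state.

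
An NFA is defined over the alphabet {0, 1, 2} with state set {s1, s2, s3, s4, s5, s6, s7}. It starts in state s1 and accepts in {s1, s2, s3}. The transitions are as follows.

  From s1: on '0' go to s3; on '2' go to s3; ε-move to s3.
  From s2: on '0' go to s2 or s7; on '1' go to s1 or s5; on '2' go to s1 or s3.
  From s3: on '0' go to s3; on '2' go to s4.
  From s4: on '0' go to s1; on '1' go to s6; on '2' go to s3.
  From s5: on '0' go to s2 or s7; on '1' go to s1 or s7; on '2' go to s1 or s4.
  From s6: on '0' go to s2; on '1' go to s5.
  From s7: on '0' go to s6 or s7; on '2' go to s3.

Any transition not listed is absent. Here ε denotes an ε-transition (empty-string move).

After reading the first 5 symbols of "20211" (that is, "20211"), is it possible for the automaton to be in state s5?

Yes

Start: ε-closure({s1}) = {s1, s3}.
Read '2': {s1, s3} → {s3, s4}.
Read '0': {s3, s4} → {s1, s3}.
Read '2': {s1, s3} → {s3, s4}.
Read '1': {s3, s4} → {s6}.
Read '1': {s6} → {s5}.
State s5 is in {s5}.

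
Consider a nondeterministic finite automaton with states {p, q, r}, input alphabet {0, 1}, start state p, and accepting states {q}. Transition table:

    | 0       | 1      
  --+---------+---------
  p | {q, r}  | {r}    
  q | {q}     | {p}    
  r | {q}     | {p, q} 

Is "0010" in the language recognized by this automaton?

Start in {p}.
Read '0': p→{q, r}; now {q, r}.
Read '0': q→{q}, r→{q}; now {q}.
Read '1': q→{p}; now {p}.
Read '0': p→{q, r}; now {q, r}.
The final set {q, r} contains the accepting state q.

Yes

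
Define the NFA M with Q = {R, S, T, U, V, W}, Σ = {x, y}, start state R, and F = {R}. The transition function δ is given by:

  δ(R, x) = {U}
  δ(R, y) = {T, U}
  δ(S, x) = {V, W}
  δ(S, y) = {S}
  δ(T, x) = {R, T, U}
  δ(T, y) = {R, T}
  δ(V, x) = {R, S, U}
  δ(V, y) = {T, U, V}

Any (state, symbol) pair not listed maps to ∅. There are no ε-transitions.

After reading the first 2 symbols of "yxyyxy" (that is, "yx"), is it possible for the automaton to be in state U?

Start in {R}.
Read 'y': {R} → {T, U}.
Read 'x': {T, U} → {R, T, U}.
State U is in {R, T, U}.

Yes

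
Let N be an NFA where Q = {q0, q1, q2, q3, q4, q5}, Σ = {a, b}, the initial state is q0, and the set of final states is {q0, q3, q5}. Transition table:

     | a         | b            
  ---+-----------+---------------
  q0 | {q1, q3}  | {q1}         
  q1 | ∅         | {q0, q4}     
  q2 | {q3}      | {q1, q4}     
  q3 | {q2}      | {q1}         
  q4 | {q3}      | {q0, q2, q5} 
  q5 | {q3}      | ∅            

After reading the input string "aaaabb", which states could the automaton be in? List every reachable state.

Start in {q0}.
Read 'a': q0→{q1, q3}; now {q1, q3}.
Read 'a': q1→∅, q3→{q2}; now {q2}.
Read 'a': q2→{q3}; now {q3}.
Read 'a': q3→{q2}; now {q2}.
Read 'b': q2→{q1, q4}; now {q1, q4}.
Read 'b': q1→{q0, q4}, q4→{q0, q2, q5}; now {q0, q2, q4, q5}.

{q0, q2, q4, q5}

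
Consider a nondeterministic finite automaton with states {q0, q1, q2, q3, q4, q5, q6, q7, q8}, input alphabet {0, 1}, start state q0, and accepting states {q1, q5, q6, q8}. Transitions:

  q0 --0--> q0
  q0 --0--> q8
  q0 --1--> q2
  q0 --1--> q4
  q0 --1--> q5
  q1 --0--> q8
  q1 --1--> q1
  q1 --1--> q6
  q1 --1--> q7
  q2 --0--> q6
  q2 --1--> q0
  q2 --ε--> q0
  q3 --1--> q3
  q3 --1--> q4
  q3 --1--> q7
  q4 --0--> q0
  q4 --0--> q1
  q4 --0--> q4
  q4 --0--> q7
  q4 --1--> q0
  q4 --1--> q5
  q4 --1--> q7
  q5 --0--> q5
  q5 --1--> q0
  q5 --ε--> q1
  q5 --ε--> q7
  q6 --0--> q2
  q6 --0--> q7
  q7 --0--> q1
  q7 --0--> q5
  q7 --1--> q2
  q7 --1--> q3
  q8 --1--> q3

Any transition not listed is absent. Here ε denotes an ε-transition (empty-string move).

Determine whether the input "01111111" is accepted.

Start in {q0}.
Read '0': q0→{q0, q8}; now {q0, q8}.
Read '1': q0→{q2, q4, q5}, q8→{q3}; union {q2, q3, q4, q5}; ε-closure = {q0, q1, q2, q3, q4, q5, q7}.
Read '1': q0→{q2, q4, q5}, q1→{q1, q6, q7}, q2→{q0}, q3→{q3, q4, q7}, q4→{q0, q5, q7}, q5→{q0}, q7→{q2, q3}; now {q0, q1, q2, q3, q4, q5, q6, q7}.
Read '1': q0→{q2, q4, q5}, q1→{q1, q6, q7}, q2→{q0}, q3→{q3, q4, q7}, q4→{q0, q5, q7}, q5→{q0}, q6→∅, q7→{q2, q3}; now {q0, q1, q2, q3, q4, q5, q6, q7}.
Read '1': q0→{q2, q4, q5}, q1→{q1, q6, q7}, q2→{q0}, q3→{q3, q4, q7}, q4→{q0, q5, q7}, q5→{q0}, q6→∅, q7→{q2, q3}; now {q0, q1, q2, q3, q4, q5, q6, q7}.
Read '1': q0→{q2, q4, q5}, q1→{q1, q6, q7}, q2→{q0}, q3→{q3, q4, q7}, q4→{q0, q5, q7}, q5→{q0}, q6→∅, q7→{q2, q3}; now {q0, q1, q2, q3, q4, q5, q6, q7}.
Read '1': q0→{q2, q4, q5}, q1→{q1, q6, q7}, q2→{q0}, q3→{q3, q4, q7}, q4→{q0, q5, q7}, q5→{q0}, q6→∅, q7→{q2, q3}; now {q0, q1, q2, q3, q4, q5, q6, q7}.
Read '1': q0→{q2, q4, q5}, q1→{q1, q6, q7}, q2→{q0}, q3→{q3, q4, q7}, q4→{q0, q5, q7}, q5→{q0}, q6→∅, q7→{q2, q3}; now {q0, q1, q2, q3, q4, q5, q6, q7}.
The final set {q0, q1, q2, q3, q4, q5, q6, q7} contains the accepting states q1, q5, q6.

Yes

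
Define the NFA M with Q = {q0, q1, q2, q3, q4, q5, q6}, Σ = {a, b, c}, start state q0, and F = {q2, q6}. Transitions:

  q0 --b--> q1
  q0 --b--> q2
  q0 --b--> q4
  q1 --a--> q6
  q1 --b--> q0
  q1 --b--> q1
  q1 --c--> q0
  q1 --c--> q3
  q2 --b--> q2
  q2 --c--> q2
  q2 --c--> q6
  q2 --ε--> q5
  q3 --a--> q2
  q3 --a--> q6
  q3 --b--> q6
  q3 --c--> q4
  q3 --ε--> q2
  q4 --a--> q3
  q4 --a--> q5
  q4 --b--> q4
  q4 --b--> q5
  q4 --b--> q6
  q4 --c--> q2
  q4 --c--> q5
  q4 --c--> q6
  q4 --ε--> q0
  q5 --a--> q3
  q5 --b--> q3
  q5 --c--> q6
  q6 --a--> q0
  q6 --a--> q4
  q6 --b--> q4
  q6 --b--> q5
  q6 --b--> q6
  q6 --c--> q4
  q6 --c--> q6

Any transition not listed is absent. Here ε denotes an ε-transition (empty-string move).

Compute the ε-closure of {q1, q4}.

{q0, q1, q4}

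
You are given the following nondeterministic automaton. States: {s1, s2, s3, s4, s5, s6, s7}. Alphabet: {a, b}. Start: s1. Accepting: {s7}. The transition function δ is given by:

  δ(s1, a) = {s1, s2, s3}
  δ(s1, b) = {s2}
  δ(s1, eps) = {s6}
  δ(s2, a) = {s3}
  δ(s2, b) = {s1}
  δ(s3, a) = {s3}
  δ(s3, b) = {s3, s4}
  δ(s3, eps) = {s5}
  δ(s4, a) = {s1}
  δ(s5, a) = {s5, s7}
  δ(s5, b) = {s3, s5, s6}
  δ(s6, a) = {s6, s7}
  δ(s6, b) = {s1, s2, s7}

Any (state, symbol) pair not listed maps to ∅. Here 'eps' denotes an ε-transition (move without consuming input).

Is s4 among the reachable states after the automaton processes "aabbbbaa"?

No

Start: ε-closure({s1}) = {s1, s6}.
Read 'a': s1→{s1, s2, s3}, s6→{s6, s7}; union {s1, s2, s3, s6, s7}; ε-closure = {s1, s2, s3, s5, s6, s7}.
Read 'a': s1→{s1, s2, s3}, s2→{s3}, s3→{s3}, s5→{s5, s7}, s6→{s6, s7}, s7→∅; now {s1, s2, s3, s5, s6, s7}.
Read 'b': s1→{s2}, s2→{s1}, s3→{s3, s4}, s5→{s3, s5, s6}, s6→{s1, s2, s7}, s7→∅; now {s1, s2, s3, s4, s5, s6, s7}.
Read 'b': s1→{s2}, s2→{s1}, s3→{s3, s4}, s4→∅, s5→{s3, s5, s6}, s6→{s1, s2, s7}, s7→∅; now {s1, s2, s3, s4, s5, s6, s7}.
Read 'b': s1→{s2}, s2→{s1}, s3→{s3, s4}, s4→∅, s5→{s3, s5, s6}, s6→{s1, s2, s7}, s7→∅; now {s1, s2, s3, s4, s5, s6, s7}.
Read 'b': s1→{s2}, s2→{s1}, s3→{s3, s4}, s4→∅, s5→{s3, s5, s6}, s6→{s1, s2, s7}, s7→∅; now {s1, s2, s3, s4, s5, s6, s7}.
Read 'a': s1→{s1, s2, s3}, s2→{s3}, s3→{s3}, s4→{s1}, s5→{s5, s7}, s6→{s6, s7}, s7→∅; now {s1, s2, s3, s5, s6, s7}.
Read 'a': s1→{s1, s2, s3}, s2→{s3}, s3→{s3}, s5→{s5, s7}, s6→{s6, s7}, s7→∅; now {s1, s2, s3, s5, s6, s7}.
State s4 is not in {s1, s2, s3, s5, s6, s7}.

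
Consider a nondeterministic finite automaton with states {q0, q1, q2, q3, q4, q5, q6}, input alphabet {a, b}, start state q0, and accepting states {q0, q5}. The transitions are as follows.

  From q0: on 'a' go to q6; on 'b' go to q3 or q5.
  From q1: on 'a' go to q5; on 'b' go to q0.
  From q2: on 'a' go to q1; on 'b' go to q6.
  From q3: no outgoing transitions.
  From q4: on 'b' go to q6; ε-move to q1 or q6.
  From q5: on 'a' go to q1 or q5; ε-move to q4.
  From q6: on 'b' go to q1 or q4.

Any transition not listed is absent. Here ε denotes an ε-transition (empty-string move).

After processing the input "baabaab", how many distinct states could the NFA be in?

Start in {q0}.
Read 'b': q0→{q3, q5}; union {q3, q5}; ε-closure = {q1, q3, q4, q5, q6}.
Read 'a': q1→{q5}, q3→∅, q4→∅, q5→{q1, q5}, q6→∅; union {q1, q5}; ε-closure = {q1, q4, q5, q6}.
Read 'a': q1→{q5}, q4→∅, q5→{q1, q5}, q6→∅; union {q1, q5}; ε-closure = {q1, q4, q5, q6}.
Read 'b': q1→{q0}, q4→{q6}, q5→∅, q6→{q1, q4}; now {q0, q1, q4, q6}.
Read 'a': q0→{q6}, q1→{q5}, q4→∅, q6→∅; union {q5, q6}; ε-closure = {q1, q4, q5, q6}.
Read 'a': q1→{q5}, q4→∅, q5→{q1, q5}, q6→∅; union {q1, q5}; ε-closure = {q1, q4, q5, q6}.
Read 'b': q1→{q0}, q4→{q6}, q5→∅, q6→{q1, q4}; now {q0, q1, q4, q6}.
That set has 4 states.

4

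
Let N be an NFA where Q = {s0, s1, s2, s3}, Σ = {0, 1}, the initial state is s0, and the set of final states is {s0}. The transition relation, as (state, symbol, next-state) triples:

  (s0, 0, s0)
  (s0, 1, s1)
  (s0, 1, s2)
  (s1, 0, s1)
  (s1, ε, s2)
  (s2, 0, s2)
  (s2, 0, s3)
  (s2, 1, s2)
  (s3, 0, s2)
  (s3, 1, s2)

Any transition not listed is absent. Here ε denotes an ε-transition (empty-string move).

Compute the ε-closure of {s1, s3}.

{s1, s2, s3}

Begin with {s1, s3}.
ε-move s1 → s2; add s2.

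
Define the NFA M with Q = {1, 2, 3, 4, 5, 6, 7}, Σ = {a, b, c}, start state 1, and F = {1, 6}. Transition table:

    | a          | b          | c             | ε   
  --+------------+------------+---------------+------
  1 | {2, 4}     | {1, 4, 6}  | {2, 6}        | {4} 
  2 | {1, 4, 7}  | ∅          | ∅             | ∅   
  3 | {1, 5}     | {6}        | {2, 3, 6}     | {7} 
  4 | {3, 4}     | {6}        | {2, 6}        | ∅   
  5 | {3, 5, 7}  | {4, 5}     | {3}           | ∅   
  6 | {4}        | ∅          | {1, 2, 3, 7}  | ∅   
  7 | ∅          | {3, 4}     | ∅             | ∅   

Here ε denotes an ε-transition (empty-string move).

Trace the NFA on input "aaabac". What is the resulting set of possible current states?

{2, 3, 6, 7}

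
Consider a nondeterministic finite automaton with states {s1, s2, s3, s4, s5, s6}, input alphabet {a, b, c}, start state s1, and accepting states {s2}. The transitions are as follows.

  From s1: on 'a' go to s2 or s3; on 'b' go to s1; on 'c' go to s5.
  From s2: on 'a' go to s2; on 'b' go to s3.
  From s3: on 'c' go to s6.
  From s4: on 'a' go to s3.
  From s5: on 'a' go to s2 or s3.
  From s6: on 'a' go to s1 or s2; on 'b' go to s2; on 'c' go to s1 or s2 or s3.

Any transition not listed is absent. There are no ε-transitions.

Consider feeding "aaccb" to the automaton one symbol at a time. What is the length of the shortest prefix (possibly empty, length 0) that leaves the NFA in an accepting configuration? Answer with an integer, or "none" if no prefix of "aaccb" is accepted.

1

Start in {s1}.
Read 'a': s1→{s2, s3}; now {s2, s3}.
None of the earlier sets intersect F, but {s2, s3} does.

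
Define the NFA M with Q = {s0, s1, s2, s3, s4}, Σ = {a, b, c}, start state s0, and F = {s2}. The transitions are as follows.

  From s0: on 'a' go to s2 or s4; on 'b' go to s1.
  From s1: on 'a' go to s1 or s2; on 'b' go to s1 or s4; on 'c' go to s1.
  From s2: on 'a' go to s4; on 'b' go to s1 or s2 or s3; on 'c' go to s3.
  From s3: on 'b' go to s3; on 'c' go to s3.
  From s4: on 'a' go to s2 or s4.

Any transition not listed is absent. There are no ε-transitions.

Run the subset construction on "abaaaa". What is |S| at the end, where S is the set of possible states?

3

Start in {s0}.
Read 'a': {s0} → {s2, s4}.
Read 'b': {s2, s4} → {s1, s2, s3}.
Read 'a': {s1, s2, s3} → {s1, s2, s4}.
Read 'a': {s1, s2, s4} → {s1, s2, s4}.
Read 'a': {s1, s2, s4} → {s1, s2, s4}.
Read 'a': {s1, s2, s4} → {s1, s2, s4}.
That set has 3 states.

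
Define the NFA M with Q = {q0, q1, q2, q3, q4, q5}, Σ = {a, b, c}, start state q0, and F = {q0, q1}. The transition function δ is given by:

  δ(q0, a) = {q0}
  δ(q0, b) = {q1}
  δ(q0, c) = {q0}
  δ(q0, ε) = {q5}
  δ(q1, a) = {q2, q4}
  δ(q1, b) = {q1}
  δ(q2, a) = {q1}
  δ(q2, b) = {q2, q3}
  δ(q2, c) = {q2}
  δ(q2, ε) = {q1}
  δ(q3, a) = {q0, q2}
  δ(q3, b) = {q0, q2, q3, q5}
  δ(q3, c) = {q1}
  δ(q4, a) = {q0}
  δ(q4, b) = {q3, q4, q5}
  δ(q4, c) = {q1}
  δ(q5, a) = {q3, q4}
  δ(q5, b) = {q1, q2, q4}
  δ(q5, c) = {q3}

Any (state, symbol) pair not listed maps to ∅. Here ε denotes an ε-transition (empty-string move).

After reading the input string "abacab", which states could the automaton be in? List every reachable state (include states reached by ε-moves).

{q0, q1, q2, q3, q4, q5}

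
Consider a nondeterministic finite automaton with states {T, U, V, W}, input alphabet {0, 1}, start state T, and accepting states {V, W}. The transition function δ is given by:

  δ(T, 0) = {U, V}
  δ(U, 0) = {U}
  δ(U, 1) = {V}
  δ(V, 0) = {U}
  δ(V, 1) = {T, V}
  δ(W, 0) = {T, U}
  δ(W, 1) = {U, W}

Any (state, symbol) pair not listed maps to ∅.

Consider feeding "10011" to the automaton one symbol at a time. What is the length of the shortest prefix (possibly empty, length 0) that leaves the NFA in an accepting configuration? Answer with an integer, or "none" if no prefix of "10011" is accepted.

none

Start in {T}.
Read '1': {T} → ∅.
The set is empty and remains empty for the remaining 4 symbols.
No reachable set along the way intersects F.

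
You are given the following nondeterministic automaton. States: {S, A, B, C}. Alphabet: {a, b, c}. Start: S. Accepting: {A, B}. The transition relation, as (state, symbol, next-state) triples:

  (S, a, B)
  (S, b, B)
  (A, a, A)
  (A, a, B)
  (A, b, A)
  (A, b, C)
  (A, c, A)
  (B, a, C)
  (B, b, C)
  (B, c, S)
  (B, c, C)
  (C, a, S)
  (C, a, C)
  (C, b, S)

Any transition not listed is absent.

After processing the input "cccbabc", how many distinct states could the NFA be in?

0

Start in {S}.
Read 'c': {S} → ∅.
The set is empty and remains empty for the remaining 6 symbols.
That set has 0 states.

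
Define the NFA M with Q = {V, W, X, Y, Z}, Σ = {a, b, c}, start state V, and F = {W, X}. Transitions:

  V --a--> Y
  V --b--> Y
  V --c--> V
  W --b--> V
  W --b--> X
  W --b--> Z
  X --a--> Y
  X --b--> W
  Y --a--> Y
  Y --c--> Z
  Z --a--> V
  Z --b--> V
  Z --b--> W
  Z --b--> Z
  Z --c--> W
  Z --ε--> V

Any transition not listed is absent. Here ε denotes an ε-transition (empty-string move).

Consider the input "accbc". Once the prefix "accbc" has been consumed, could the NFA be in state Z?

Start in {V}.
Read 'a': {V} → {Y}.
Read 'c': {Y} → {V, Z}.
Read 'c': {V, Z} → {V, W}.
Read 'b': {V, W} → {V, X, Y, Z}.
Read 'c': {V, X, Y, Z} → {V, W, Z}.
State Z is in {V, W, Z}.

Yes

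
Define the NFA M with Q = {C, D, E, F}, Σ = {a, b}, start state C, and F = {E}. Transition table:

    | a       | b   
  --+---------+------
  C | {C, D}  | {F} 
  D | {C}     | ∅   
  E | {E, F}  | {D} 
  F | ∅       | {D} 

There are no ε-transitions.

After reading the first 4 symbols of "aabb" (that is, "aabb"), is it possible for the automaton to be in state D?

Yes

Start in {C}.
Read 'a': C→{C, D}; now {C, D}.
Read 'a': C→{C, D}, D→{C}; now {C, D}.
Read 'b': C→{F}, D→∅; now {F}.
Read 'b': F→{D}; now {D}.
State D is in {D}.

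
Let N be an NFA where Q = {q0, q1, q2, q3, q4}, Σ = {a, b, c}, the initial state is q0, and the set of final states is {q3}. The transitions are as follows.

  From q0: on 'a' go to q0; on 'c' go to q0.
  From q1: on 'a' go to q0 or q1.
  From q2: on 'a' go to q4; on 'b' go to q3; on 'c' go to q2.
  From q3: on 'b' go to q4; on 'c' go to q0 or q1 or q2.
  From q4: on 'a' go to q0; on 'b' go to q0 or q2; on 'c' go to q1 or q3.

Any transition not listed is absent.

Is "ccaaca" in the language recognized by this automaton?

No

Start in {q0}.
Read 'c': q0→{q0}; now {q0}.
Read 'c': q0→{q0}; now {q0}.
Read 'a': q0→{q0}; now {q0}.
Read 'a': q0→{q0}; now {q0}.
Read 'c': q0→{q0}; now {q0}.
Read 'a': q0→{q0}; now {q0}.
The final set {q0} contains no accepting state.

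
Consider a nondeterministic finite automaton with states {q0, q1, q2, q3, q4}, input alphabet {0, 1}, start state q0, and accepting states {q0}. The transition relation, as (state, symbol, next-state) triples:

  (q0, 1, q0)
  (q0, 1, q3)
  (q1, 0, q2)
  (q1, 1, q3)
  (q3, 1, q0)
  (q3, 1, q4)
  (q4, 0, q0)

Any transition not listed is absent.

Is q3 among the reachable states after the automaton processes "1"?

Yes

Start in {q0}.
Read '1': {q0} → {q0, q3}.
State q3 is in {q0, q3}.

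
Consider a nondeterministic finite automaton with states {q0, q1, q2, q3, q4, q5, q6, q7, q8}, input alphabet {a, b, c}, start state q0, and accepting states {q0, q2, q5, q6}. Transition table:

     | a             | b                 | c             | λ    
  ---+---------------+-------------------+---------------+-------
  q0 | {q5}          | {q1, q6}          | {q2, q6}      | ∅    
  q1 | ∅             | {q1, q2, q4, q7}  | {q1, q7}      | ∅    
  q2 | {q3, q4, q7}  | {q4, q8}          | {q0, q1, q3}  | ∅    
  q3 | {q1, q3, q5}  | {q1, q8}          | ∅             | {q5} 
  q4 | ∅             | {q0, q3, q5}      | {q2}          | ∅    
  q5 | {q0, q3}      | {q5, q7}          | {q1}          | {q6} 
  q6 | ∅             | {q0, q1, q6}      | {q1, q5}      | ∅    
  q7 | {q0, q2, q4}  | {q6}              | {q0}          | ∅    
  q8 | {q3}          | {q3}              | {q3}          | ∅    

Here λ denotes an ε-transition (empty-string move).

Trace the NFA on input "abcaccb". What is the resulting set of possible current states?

{q0, q1, q2, q4, q5, q6, q7, q8}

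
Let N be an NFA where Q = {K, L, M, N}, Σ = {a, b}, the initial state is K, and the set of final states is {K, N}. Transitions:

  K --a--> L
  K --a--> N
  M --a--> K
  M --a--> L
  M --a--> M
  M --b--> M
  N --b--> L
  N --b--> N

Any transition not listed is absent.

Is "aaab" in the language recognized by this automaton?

Start in {K}.
Read 'a': {K} → {L, N}.
Read 'a': {L, N} → ∅.
The set is empty and remains empty for the remaining 2 symbols.
The final set ∅ contains no accepting state.

No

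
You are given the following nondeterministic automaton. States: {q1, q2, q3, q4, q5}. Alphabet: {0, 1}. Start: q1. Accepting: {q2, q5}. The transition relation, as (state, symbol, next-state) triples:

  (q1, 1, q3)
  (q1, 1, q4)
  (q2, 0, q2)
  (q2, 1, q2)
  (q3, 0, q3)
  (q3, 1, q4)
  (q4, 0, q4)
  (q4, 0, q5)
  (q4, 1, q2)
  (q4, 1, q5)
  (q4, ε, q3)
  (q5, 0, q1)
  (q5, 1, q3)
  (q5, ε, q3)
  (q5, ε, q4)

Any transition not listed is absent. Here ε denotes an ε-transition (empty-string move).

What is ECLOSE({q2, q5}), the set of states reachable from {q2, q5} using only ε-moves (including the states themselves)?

Begin with {q2, q5}.
ε-move q5 → q3; add q3.
ε-move q5 → q4; add q4.

{q2, q3, q4, q5}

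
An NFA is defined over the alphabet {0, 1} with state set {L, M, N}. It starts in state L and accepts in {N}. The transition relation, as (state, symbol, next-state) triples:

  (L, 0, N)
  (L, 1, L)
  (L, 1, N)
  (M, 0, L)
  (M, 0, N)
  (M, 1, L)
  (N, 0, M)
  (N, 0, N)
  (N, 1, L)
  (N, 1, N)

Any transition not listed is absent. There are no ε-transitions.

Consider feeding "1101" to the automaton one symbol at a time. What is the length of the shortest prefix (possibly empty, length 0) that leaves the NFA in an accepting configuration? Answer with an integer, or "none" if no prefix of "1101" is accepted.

1

Start in {L}.
Read '1': {L} → {L, N}.
None of the earlier sets intersect F, but {L, N} does.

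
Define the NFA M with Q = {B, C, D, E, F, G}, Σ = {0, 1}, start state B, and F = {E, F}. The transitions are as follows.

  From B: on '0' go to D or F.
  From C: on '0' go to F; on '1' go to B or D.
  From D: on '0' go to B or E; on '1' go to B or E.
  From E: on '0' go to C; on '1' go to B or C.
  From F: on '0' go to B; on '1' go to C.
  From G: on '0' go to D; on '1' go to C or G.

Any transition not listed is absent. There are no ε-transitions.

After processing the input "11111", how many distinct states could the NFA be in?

0

Start in {B}.
Read '1': {B} → ∅.
The set is empty and remains empty for the remaining 4 symbols.
That set has 0 states.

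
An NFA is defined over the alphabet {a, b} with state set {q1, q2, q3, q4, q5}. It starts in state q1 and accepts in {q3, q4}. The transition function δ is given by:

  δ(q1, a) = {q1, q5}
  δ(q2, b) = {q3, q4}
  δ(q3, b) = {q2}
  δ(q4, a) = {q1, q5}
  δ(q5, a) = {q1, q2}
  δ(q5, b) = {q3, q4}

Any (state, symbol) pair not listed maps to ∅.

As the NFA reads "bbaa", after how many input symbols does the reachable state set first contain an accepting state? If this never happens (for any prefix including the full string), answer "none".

Start in {q1}.
Read 'b': q1→∅; now ∅.
The set is empty and remains empty for the remaining 3 symbols.
No reachable set along the way intersects F.

none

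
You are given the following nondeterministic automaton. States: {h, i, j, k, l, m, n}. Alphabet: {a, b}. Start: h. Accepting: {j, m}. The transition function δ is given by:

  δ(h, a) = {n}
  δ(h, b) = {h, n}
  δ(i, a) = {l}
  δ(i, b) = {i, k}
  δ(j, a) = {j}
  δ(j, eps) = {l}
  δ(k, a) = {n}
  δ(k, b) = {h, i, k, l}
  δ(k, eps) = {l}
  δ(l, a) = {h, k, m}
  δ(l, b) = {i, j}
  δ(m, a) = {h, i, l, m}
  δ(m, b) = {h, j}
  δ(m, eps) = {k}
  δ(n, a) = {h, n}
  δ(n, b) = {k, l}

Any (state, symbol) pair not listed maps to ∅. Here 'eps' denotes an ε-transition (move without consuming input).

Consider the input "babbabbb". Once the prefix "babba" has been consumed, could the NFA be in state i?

Start in {h}.
Read 'b': {h} → {h, n}.
Read 'a': {h, n} → {h, n}.
Read 'b': {h, n} → {h, k, l, n}.
Read 'b': {h, k, l, n} → {h, i, j, k, l, n}.
Read 'a': {h, i, j, k, l, n} → {h, j, k, l, m, n}.
State i is not in {h, j, k, l, m, n}.

No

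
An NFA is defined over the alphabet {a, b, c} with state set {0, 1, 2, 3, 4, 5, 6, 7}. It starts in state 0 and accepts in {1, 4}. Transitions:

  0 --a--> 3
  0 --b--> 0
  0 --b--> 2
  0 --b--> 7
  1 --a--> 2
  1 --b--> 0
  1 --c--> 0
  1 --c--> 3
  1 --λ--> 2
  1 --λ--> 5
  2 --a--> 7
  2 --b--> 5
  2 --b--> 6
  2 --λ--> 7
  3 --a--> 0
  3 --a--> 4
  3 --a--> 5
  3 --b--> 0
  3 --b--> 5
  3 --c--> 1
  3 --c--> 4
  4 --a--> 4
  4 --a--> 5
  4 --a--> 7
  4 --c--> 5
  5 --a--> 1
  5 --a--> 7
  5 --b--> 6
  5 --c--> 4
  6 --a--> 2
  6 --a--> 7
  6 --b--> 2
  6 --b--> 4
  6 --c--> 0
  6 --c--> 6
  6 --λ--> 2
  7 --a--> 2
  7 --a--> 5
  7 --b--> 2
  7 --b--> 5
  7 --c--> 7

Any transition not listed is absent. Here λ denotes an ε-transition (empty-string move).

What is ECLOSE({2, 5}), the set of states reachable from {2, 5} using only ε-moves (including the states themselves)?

{2, 5, 7}

Begin with {2, 5}.
ε-move 2 → 7; add 7.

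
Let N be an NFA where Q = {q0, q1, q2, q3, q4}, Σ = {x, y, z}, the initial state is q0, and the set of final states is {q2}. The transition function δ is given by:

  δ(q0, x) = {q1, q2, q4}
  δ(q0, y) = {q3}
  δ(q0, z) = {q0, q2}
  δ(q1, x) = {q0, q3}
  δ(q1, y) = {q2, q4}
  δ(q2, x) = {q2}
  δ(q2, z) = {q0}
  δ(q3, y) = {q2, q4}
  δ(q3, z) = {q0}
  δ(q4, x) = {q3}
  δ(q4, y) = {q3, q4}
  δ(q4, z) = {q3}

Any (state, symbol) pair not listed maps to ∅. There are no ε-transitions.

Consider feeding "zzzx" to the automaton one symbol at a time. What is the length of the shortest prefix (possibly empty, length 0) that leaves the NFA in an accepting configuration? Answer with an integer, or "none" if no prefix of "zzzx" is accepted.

Start in {q0}.
Read 'z': q0→{q0, q2}; now {q0, q2}.
None of the earlier sets intersect F, but {q0, q2} does.

1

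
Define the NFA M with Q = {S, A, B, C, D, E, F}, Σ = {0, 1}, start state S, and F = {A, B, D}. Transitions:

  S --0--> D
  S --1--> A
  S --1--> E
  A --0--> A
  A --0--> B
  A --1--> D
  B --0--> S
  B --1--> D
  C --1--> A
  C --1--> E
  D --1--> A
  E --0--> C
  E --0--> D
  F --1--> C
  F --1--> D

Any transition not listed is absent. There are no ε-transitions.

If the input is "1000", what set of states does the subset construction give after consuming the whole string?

Start in {S}.
Read '1': S→{A, E}; now {A, E}.
Read '0': A→{A, B}, E→{C, D}; now {A, B, C, D}.
Read '0': A→{A, B}, B→{S}, C→∅, D→∅; now {S, A, B}.
Read '0': S→{D}, A→{A, B}, B→{S}; now {S, A, B, D}.

{S, A, B, D}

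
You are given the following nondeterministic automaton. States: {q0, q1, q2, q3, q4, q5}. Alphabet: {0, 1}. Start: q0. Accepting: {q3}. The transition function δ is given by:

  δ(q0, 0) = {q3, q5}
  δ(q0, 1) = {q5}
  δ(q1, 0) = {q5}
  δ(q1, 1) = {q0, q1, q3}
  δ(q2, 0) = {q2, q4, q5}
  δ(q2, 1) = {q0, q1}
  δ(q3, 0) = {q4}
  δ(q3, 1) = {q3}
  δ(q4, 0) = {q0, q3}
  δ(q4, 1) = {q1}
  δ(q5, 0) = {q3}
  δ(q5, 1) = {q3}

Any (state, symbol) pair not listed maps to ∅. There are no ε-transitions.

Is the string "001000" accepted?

Start in {q0}.
Read '0': {q0} → {q3, q5}.
Read '0': {q3, q5} → {q3, q4}.
Read '1': {q3, q4} → {q1, q3}.
Read '0': {q1, q3} → {q4, q5}.
Read '0': {q4, q5} → {q0, q3}.
Read '0': {q0, q3} → {q3, q4, q5}.
The final set {q3, q4, q5} contains the accepting state q3.

Yes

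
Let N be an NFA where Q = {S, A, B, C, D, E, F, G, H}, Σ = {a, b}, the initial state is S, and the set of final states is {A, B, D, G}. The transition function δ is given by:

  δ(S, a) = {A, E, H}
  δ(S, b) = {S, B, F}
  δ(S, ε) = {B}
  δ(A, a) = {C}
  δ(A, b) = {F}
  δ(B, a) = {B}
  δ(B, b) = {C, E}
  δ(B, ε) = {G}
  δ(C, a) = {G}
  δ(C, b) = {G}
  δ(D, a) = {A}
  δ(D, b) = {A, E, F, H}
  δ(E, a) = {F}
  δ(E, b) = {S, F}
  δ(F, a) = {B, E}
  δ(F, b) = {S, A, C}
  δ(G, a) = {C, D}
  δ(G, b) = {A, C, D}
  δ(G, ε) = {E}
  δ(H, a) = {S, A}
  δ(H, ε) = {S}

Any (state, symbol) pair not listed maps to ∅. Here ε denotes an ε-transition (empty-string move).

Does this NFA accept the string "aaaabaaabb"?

Yes

Start: ε-closure({S}) = {S, B, E, G}.
Read 'a': {S, B, E, G} → {S, A, B, C, D, E, F, G, H}.
Read 'a': {S, A, B, C, D, E, F, G, H} → {S, A, B, C, D, E, F, G, H}.
Read 'a': {S, A, B, C, D, E, F, G, H} → {S, A, B, C, D, E, F, G, H}.
Read 'a': {S, A, B, C, D, E, F, G, H} → {S, A, B, C, D, E, F, G, H}.
Read 'b': {S, A, B, C, D, E, F, G, H} → {S, A, B, C, D, E, F, G, H}.
Read 'a': {S, A, B, C, D, E, F, G, H} → {S, A, B, C, D, E, F, G, H}.
Read 'a': {S, A, B, C, D, E, F, G, H} → {S, A, B, C, D, E, F, G, H}.
Read 'a': {S, A, B, C, D, E, F, G, H} → {S, A, B, C, D, E, F, G, H}.
Read 'b': {S, A, B, C, D, E, F, G, H} → {S, A, B, C, D, E, F, G, H}.
Read 'b': {S, A, B, C, D, E, F, G, H} → {S, A, B, C, D, E, F, G, H}.
The final set {S, A, B, C, D, E, F, G, H} contains the accepting states A, B, D, G.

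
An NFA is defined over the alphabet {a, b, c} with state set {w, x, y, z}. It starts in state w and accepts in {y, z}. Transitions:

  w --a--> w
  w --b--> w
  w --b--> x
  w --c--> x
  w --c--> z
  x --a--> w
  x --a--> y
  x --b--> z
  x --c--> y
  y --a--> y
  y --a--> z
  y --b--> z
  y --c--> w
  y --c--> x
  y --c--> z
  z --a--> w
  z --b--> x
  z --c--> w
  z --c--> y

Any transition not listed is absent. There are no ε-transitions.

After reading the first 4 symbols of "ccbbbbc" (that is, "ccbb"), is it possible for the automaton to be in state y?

No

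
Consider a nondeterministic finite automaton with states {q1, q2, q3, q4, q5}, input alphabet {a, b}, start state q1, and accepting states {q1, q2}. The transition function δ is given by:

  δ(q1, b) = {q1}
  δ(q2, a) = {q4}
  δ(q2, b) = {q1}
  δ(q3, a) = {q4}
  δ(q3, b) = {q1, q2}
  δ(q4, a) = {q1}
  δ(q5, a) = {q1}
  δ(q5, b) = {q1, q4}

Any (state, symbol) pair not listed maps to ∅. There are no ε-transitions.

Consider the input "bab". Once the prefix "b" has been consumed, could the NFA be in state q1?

Start in {q1}.
Read 'b': {q1} → {q1}.
State q1 is in {q1}.

Yes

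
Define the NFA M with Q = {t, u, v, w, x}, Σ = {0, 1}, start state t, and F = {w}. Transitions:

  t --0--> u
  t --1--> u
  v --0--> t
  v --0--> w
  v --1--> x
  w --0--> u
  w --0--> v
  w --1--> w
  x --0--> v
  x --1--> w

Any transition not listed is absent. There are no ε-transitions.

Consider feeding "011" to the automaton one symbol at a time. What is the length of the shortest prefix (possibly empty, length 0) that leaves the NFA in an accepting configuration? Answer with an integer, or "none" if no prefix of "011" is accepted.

none

Start in {t}.
Read '0': t→{u}; now {u}.
Read '1': u→∅; now ∅.
The set is empty and remains empty for the remaining 1 symbol.
No reachable set along the way intersects F.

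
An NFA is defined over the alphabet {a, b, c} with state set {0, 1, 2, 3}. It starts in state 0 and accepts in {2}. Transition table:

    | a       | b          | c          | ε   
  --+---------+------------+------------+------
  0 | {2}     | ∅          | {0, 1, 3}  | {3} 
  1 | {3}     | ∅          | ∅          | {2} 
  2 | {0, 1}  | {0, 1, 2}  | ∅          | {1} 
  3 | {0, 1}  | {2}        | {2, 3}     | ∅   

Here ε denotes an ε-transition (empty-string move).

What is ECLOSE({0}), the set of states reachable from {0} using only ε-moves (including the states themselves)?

{0, 3}

Begin with {0}.
ε-move 0 → 3; add 3.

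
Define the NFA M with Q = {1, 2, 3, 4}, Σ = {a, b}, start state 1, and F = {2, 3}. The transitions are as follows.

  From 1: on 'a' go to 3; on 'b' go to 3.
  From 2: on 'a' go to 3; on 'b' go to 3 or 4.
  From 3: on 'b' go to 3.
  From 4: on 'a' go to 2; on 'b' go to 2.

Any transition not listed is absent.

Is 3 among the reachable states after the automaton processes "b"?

Start in {1}.
Read 'b': 1→{3}; now {3}.
State 3 is in {3}.

Yes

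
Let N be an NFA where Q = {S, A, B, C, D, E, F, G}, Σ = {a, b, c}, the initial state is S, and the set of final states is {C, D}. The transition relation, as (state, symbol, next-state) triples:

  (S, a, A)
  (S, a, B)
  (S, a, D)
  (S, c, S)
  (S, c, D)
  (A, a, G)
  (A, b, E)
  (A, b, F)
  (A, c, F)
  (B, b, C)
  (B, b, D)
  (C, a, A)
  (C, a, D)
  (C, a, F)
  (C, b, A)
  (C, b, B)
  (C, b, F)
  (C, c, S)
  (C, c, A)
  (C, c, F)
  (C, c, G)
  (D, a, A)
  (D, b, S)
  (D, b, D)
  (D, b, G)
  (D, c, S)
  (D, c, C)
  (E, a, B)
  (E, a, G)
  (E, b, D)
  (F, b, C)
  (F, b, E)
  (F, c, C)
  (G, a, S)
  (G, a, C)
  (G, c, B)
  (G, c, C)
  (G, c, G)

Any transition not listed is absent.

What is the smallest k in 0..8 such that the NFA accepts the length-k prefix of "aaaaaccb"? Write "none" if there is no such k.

Start in {S}.
Read 'a': {S} → {A, B, D}.
None of the earlier sets intersect F, but {A, B, D} does.

1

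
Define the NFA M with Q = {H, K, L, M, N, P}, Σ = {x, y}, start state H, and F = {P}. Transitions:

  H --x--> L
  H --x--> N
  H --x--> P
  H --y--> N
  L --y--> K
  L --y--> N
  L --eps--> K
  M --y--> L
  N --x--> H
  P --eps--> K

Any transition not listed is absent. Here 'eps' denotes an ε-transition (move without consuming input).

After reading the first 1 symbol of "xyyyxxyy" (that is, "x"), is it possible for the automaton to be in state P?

Start in {H}.
Read 'x': {H} → {K, L, N, P}.
State P is in {K, L, N, P}.

Yes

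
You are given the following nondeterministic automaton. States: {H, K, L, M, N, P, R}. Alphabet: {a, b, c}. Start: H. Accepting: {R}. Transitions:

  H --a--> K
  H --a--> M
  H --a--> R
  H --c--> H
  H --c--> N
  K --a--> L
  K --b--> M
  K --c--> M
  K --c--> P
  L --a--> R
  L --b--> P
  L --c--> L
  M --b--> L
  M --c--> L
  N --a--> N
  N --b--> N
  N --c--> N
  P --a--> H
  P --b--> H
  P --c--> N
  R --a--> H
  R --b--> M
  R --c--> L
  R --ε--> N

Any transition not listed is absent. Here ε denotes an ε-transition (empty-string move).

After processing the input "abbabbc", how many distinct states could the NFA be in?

Start in {H}.
Read 'a': H→{K, M, R}; union {K, M, R}; ε-closure = {K, M, N, R}.
Read 'b': K→{M}, M→{L}, N→{N}, R→{M}; now {L, M, N}.
Read 'b': L→{P}, M→{L}, N→{N}; now {L, N, P}.
Read 'a': L→{R}, N→{N}, P→{H}; now {H, N, R}.
Read 'b': H→∅, N→{N}, R→{M}; now {M, N}.
Read 'b': M→{L}, N→{N}; now {L, N}.
Read 'c': L→{L}, N→{N}; now {L, N}.
That set has 2 states.

2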